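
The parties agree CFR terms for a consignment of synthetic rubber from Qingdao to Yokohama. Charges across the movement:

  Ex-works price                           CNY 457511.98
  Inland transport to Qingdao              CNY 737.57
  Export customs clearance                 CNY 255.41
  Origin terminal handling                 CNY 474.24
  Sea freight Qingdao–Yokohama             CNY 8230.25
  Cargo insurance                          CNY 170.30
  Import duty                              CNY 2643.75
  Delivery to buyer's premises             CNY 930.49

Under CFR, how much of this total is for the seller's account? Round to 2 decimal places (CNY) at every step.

Seller's account: CNY 467209.45

CFR: the seller pays costs through ocean freight to the destination port, but not insurance.
Seller's account: goods 457511.98 + inland to port 737.57 + export clearance 255.41 + origin terminal 474.24 + freight 8230.25 = 467209.45
Buyer's account: insurance 170.30 + duty 2643.75 + delivery 930.49 = 3744.54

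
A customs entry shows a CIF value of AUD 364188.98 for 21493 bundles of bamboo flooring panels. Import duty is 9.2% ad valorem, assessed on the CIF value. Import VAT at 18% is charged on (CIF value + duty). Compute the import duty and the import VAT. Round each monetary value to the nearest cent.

Import duty = 364188.98 × 9.2% = 33505.39
VAT base = CIF + duty = 364188.98 + 33505.39 = 397694.37
Import VAT = 397694.37 × 18% = 71584.99

Import duty: AUD 33505.39; import VAT: AUD 71584.99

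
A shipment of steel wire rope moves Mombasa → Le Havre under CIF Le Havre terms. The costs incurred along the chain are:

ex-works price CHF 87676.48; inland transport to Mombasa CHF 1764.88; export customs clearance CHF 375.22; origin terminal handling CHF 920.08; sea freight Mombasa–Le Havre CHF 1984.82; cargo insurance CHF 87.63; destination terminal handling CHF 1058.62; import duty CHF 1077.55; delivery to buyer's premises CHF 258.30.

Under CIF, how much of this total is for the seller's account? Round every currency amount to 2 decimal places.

Seller's account: CHF 92809.11

CIF: the seller pays costs through ocean freight and marine insurance to the destination port.
Seller's account: goods 87676.48 + inland to port 1764.88 + export clearance 375.22 + origin terminal 920.08 + freight 1984.82 + insurance 87.63 = 92809.11
Buyer's account: destination terminal 1058.62 + duty 1077.55 + delivery 258.30 = 2394.47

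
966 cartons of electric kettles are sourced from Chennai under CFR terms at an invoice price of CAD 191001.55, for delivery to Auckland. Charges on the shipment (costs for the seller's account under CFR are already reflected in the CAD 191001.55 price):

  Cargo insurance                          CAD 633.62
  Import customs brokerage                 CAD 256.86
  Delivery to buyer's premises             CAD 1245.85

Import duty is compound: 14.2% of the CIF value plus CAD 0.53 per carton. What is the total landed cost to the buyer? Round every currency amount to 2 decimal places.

Total landed cost: CAD 220862.05

CFR: the seller pays costs through ocean freight to the destination port, but not insurance.
CIF value = CFR price + insurance = 191001.55 + 633.62 = 191635.17
Ad valorem component: 191635.17 × 14.2% = 27212.19
Specific component: 966 × 0.53 = 511.98
Import duty = 27212.19 + 511.98 = 27724.17
Buyer bears: insurance 633.62 + brokerage 256.86 + delivery 1245.85 + duty 27724.17 = 29860.50
Landed cost = invoice 191001.55 + 29860.50 = 220862.05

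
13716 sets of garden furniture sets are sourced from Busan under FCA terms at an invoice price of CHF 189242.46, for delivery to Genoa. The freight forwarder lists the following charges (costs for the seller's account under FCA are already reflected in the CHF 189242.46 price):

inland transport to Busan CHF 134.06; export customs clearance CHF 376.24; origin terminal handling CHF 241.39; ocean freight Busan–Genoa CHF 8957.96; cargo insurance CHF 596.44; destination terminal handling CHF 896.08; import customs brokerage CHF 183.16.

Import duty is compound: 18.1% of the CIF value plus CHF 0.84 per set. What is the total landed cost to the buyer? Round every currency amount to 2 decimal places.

Total landed cost: CHF 247664.85

FCA: the seller delivers export-cleared goods to the carrier; the buyer bears costs from that point.
Already in the invoice (seller's account under FCA): inland to port, export clearance — exclude.
CIF value = FCA price + origin terminal + freight + insurance = 189242.46 + 241.39 + 8957.96 + 596.44 = 199038.25
Ad valorem component: 199038.25 × 18.1% = 36025.92
Specific component: 13716 × 0.84 = 11521.44
Import duty = 36025.92 + 11521.44 = 47547.36
Buyer bears: origin terminal 241.39 + freight 8957.96 + insurance 596.44 + destination terminal 896.08 + brokerage 183.16 + duty 47547.36 = 58422.39
Landed cost = invoice 189242.46 + 58422.39 = 247664.85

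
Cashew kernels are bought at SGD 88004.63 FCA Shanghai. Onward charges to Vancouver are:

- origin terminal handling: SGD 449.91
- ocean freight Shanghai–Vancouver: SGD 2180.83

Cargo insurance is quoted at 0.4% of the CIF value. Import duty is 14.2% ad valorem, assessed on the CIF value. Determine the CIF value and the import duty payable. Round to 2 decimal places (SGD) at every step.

CIF value: SGD 90999.37; import duty: SGD 12921.91

Let C be the CIF value. C = FCA price + pre-shipment costs + freight + 0.4% × C
C − 0.4% × C = 88004.63 + 449.91 + 2180.83
0.996 × C = 90635.37
C = 90635.37 / 0.996 = 90999.37
Insurance premium = 0.4% × 90999.37 = 364.00
Import duty = 90999.37 × 14.2% = 12921.91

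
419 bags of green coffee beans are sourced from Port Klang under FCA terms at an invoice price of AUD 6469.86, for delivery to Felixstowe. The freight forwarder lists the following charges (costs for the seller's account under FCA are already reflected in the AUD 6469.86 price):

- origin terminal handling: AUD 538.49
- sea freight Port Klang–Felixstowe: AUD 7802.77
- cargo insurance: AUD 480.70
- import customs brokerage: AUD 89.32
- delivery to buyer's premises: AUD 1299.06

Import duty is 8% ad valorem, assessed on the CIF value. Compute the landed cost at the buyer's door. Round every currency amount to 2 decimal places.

Total landed cost: AUD 17903.55

FCA: the seller delivers export-cleared goods to the carrier; the buyer bears costs from that point.
CIF value = FCA price + origin terminal + freight + insurance = 6469.86 + 538.49 + 7802.77 + 480.70 = 15291.82
Import duty = 15291.82 × 8% = 1223.35
Buyer bears: origin terminal 538.49 + freight 7802.77 + insurance 480.70 + brokerage 89.32 + delivery 1299.06 + duty 1223.35 = 11433.69
Landed cost = invoice 6469.86 + 11433.69 = 17903.55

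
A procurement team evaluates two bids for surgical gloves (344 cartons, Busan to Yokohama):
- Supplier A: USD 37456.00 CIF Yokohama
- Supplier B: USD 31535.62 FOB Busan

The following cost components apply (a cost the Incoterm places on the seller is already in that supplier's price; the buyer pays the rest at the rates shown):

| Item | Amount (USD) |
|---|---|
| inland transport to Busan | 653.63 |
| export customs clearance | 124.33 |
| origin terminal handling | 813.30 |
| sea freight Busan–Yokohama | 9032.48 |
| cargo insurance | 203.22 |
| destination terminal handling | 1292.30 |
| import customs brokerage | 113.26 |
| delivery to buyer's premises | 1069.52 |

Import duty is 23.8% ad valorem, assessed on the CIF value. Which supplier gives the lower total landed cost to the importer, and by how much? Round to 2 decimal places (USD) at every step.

Supplier A is cheaper by USD 4104.36

Supplier A (CIF):
The CIF price already equals the CIF value: 37456.00
Import duty = 37456.00 × 23.8% = 8914.53
Buyer bears (A): 1292.30 + 113.26 + 1069.52 = 2475.08
Landed cost (A) = invoice 37456.00 + 2475.08 + duty 8914.53 = 48845.61
Supplier B (FOB):
CIF value = FOB price + freight + insurance = 31535.62 + 9032.48 + 203.22 = 40771.32
Import duty = 40771.32 × 23.8% = 9703.57
Buyer bears (B): 9032.48 + 203.22 + 1292.30 + 113.26 + 1069.52 = 11710.78
Landed cost (B) = invoice 31535.62 + 11710.78 + duty 9703.57 = 52949.97
Difference = |48845.61 − 52949.97| = 4104.36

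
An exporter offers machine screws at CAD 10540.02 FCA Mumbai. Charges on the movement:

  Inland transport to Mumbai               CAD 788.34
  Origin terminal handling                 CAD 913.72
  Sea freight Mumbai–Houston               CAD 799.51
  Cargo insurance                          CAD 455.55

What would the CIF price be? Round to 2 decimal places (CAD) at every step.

Not relevant to the conversion: inland to port — on the seller under both FCA and CIF; already in the FCA price and stays in the CIF price.
From FCA to CIF, the seller additionally bears: origin terminal, freight, insurance.
CIF price = 10540.02 + 913.72 + 799.51 + 455.55 = 12708.80

CIF price: CAD 12708.80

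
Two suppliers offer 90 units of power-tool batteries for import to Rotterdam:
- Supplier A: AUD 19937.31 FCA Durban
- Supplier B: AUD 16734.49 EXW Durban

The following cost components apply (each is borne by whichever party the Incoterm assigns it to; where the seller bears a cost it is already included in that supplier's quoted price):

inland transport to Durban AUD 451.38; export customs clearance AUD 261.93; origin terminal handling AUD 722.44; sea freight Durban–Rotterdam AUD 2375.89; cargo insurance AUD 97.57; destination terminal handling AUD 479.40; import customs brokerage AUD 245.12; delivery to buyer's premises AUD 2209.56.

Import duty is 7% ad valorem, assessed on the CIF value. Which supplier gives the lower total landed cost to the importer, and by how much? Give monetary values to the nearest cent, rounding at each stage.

Supplier A (FCA):
CIF value = FCA price + origin terminal + freight + insurance = 19937.31 + 722.44 + 2375.89 + 97.57 = 23133.21
Import duty = 23133.21 × 7% = 1619.32
Buyer bears (A): 722.44 + 2375.89 + 97.57 + 479.40 + 245.12 + 2209.56 = 6129.98
Landed cost (A) = invoice 19937.31 + 6129.98 + duty 1619.32 = 27686.61
Supplier B (EXW):
CIF value = EXW price + inland to port + export clearance + origin terminal + freight + insurance = 16734.49 + 451.38 + 261.93 + 722.44 + 2375.89 + 97.57 = 20643.70
Import duty = 20643.70 × 7% = 1445.06
Buyer bears (B): 451.38 + 261.93 + 722.44 + 2375.89 + 97.57 + 479.40 + 245.12 + 2209.56 = 6843.29
Landed cost (B) = invoice 16734.49 + 6843.29 + duty 1445.06 = 25022.84
Difference = |27686.61 − 25022.84| = 2663.77

Supplier B is cheaper by AUD 2663.77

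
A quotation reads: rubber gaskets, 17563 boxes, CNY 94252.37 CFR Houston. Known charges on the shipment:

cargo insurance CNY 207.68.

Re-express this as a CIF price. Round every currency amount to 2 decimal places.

From CFR to CIF, the seller additionally bears: insurance.
CIF price = 94252.37 + 207.68 = 94460.05

CIF price: CNY 94460.05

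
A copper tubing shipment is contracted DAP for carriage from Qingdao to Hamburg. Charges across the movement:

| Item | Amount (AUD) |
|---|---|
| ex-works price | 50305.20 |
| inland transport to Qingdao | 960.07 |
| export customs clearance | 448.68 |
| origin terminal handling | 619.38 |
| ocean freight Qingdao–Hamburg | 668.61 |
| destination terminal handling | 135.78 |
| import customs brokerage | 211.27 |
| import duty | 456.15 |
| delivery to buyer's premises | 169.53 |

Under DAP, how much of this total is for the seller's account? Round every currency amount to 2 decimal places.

Seller's account: AUD 53307.25

DAP: the seller bears all costs to the named destination except import duty and clearance.
Seller's account: goods 50305.20 + inland to port 960.07 + export clearance 448.68 + origin terminal 619.38 + freight 668.61 + destination terminal 135.78 + delivery 169.53 = 53307.25
Buyer's account: brokerage 211.27 + duty 456.15 = 667.42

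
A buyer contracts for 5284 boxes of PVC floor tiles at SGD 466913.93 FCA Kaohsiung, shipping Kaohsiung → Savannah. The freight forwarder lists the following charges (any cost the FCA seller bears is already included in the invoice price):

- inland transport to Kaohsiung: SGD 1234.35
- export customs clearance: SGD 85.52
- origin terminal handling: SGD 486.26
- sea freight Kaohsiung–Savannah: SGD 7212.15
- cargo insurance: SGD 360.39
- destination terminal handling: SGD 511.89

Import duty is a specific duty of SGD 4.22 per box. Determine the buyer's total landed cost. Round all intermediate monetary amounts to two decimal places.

FCA: the seller delivers export-cleared goods to the carrier; the buyer bears costs from that point.
Already in the invoice (seller's account under FCA): inland to port, export clearance — exclude.
CIF value = FCA price + origin terminal + freight + insurance = 466913.93 + 486.26 + 7212.15 + 360.39 = 474972.73
Import duty = 5284 × 4.22 = 22298.48
Buyer bears: origin terminal 486.26 + freight 7212.15 + insurance 360.39 + destination terminal 511.89 + duty 22298.48 = 30869.17
Landed cost = invoice 466913.93 + 30869.17 = 497783.10

Total landed cost: SGD 497783.10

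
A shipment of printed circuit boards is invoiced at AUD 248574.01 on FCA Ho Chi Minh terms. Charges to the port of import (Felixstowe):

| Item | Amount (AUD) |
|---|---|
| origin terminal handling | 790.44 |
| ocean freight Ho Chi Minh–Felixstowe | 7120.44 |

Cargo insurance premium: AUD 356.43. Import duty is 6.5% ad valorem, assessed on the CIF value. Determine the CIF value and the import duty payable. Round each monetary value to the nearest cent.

CIF value: AUD 256841.32; import duty: AUD 16694.69

CIF = FCA price + pre-shipment costs + freight + insurance
CIF = 248574.01 + 790.44 + 7120.44 + 356.43 = 256841.32
Import duty = 256841.32 × 6.5% = 16694.69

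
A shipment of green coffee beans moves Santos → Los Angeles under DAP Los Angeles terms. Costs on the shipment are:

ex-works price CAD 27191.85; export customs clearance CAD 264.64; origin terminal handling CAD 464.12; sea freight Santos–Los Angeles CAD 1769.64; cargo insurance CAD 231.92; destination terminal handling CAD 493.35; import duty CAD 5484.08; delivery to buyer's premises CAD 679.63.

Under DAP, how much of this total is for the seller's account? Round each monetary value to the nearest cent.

Seller's account: CAD 31095.15

DAP: the seller bears all costs to the named destination except import duty and clearance.
Seller's account: goods 27191.85 + export clearance 264.64 + origin terminal 464.12 + freight 1769.64 + insurance 231.92 + destination terminal 493.35 + delivery 679.63 = 31095.15
Buyer's account: duty 5484.08 = 5484.08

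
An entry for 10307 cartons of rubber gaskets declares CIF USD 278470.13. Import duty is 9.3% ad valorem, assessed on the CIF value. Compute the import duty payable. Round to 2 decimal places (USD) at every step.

Import duty: USD 25897.72

Import duty = 278470.13 × 9.3% = 25897.72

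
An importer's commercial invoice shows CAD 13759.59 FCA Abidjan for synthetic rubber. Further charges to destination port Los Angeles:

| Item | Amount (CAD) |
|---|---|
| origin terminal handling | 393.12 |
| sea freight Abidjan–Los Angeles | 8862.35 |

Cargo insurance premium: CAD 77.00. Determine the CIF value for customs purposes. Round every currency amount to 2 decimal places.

CIF = FCA price + pre-shipment costs + freight + insurance
CIF = 13759.59 + 393.12 + 8862.35 + 77.00 = 23092.06

CIF value: CAD 23092.06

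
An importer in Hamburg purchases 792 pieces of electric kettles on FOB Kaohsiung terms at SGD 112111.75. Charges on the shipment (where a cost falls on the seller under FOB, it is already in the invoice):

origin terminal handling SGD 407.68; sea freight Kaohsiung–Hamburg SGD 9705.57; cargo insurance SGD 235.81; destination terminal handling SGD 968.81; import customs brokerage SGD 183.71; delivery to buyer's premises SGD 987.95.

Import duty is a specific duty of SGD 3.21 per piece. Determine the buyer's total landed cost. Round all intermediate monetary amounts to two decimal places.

FOB: the seller bears costs until goods are on board at the origin port; the buyer bears freight, insurance and all costs thereafter.
Already in the invoice (seller's account under FOB): origin terminal — exclude.
CIF value = FOB price + freight + insurance = 112111.75 + 9705.57 + 235.81 = 122053.13
Import duty = 792 × 3.21 = 2542.32
Buyer bears: freight 9705.57 + insurance 235.81 + destination terminal 968.81 + brokerage 183.71 + delivery 987.95 + duty 2542.32 = 14624.17
Landed cost = invoice 112111.75 + 14624.17 = 126735.92

Total landed cost: SGD 126735.92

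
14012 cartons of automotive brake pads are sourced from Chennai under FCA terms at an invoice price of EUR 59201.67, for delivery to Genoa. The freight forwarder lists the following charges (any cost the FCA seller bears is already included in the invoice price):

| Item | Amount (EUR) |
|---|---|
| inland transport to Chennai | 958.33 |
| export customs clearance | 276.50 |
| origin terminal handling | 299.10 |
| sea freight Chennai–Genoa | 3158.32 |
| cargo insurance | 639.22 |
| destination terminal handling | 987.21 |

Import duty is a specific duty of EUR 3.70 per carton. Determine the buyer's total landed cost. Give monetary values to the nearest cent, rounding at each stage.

Total landed cost: EUR 116129.92

FCA: the seller delivers export-cleared goods to the carrier; the buyer bears costs from that point.
Already in the invoice (seller's account under FCA): inland to port, export clearance — exclude.
CIF value = FCA price + origin terminal + freight + insurance = 59201.67 + 299.10 + 3158.32 + 639.22 = 63298.31
Import duty = 14012 × 3.70 = 51844.40
Buyer bears: origin terminal 299.10 + freight 3158.32 + insurance 639.22 + destination terminal 987.21 + duty 51844.40 = 56928.25
Landed cost = invoice 59201.67 + 56928.25 = 116129.92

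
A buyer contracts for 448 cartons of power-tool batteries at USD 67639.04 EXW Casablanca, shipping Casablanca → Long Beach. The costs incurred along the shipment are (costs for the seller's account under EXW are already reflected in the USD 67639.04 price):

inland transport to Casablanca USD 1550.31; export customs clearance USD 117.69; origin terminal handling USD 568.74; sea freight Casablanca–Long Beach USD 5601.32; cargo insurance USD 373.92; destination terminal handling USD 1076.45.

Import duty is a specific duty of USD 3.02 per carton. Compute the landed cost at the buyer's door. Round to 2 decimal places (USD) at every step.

Total landed cost: USD 78280.43

EXW: the seller makes goods available at their premises; the buyer bears all onward costs.
CIF value = EXW price + inland to port + export clearance + origin terminal + freight + insurance = 67639.04 + 1550.31 + 117.69 + 568.74 + 5601.32 + 373.92 = 75851.02
Import duty = 448 × 3.02 = 1352.96
Buyer bears: inland to port 1550.31 + export clearance 117.69 + origin terminal 568.74 + freight 5601.32 + insurance 373.92 + destination terminal 1076.45 + duty 1352.96 = 10641.39
Landed cost = invoice 67639.04 + 10641.39 = 78280.43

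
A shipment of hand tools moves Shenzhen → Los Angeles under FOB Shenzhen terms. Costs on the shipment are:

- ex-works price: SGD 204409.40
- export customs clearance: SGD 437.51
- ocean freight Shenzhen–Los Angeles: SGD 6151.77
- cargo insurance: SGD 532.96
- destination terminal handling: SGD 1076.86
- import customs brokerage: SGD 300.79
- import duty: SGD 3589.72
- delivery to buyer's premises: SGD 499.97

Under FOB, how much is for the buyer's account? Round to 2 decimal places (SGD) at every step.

Buyer's account: SGD 12152.07

FOB: the seller bears costs until goods are on board at the origin port; the buyer bears freight, insurance and all costs thereafter.
Seller's account: goods 204409.40 + export clearance 437.51 = 204846.91
Buyer's account: freight 6151.77 + insurance 532.96 + destination terminal 1076.86 + brokerage 300.79 + duty 3589.72 + delivery 499.97 = 12152.07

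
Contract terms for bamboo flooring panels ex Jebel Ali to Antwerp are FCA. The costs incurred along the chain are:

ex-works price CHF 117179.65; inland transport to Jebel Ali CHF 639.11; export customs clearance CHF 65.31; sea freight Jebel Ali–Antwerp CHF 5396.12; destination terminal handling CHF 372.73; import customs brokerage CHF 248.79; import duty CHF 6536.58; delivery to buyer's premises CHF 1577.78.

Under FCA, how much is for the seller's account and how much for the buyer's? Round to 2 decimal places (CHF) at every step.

Seller: CHF 117884.07; buyer: CHF 14132.00

FCA: the seller delivers export-cleared goods to the carrier; the buyer bears costs from that point.
Seller's account: goods 117179.65 + inland to port 639.11 + export clearance 65.31 = 117884.07
Buyer's account: freight 5396.12 + destination terminal 372.73 + brokerage 248.79 + duty 6536.58 + delivery 1577.78 = 14132.00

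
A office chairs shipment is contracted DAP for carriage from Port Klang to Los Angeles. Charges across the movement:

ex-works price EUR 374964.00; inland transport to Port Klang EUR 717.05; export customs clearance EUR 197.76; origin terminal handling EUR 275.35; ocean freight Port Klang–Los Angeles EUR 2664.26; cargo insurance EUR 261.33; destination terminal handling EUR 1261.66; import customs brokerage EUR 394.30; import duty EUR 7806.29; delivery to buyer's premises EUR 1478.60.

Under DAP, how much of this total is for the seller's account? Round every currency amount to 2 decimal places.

Seller's account: EUR 381820.01

DAP: the seller bears all costs to the named destination except import duty and clearance.
Seller's account: goods 374964.00 + inland to port 717.05 + export clearance 197.76 + origin terminal 275.35 + freight 2664.26 + insurance 261.33 + destination terminal 1261.66 + delivery 1478.60 = 381820.01
Buyer's account: brokerage 394.30 + duty 7806.29 = 8200.59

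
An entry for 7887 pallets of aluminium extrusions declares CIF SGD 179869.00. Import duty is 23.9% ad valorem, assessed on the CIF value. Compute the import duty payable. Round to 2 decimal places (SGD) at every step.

Import duty = 179869.00 × 23.9% = 42988.69

Import duty: SGD 42988.69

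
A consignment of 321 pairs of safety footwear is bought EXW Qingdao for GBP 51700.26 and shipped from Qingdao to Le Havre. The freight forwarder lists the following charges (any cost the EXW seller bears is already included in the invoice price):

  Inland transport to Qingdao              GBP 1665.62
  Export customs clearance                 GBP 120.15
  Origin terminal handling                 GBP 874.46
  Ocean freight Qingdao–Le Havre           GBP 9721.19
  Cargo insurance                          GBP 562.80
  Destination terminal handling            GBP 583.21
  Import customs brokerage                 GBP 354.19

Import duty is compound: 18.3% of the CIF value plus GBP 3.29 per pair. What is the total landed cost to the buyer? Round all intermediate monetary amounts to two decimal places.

Total landed cost: GBP 78467.91

EXW: the seller makes goods available at their premises; the buyer bears all onward costs.
CIF value = EXW price + inland to port + export clearance + origin terminal + freight + insurance = 51700.26 + 1665.62 + 120.15 + 874.46 + 9721.19 + 562.80 = 64644.48
Ad valorem component: 64644.48 × 18.3% = 11829.94
Specific component: 321 × 3.29 = 1056.09
Import duty = 11829.94 + 1056.09 = 12886.03
Buyer bears: inland to port 1665.62 + export clearance 120.15 + origin terminal 874.46 + freight 9721.19 + insurance 562.80 + destination terminal 583.21 + brokerage 354.19 + duty 12886.03 = 26767.65
Landed cost = invoice 51700.26 + 26767.65 = 78467.91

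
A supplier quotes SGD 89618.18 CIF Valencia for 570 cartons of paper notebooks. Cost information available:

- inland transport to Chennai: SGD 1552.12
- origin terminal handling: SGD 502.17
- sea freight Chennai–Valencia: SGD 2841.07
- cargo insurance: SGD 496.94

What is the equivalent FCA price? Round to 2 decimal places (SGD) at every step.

Not relevant to the conversion: inland to port — on the seller under both CIF and FCA; already in the CIF price and stays in the FCA price.
From CIF to FCA, the seller no longer bears: origin terminal, freight, insurance.
FCA price = 89618.18 − 502.17 − 2841.07 − 496.94 = 85778.00

FCA price: SGD 85778.00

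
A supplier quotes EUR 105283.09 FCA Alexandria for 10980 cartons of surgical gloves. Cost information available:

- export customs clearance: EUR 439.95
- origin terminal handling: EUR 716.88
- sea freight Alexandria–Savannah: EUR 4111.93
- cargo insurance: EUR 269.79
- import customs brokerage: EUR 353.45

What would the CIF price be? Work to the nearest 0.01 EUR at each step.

CIF price: EUR 110381.69

Not relevant to the conversion: export clearance — on the seller under both FCA and CIF; already in the FCA price and stays in the CIF price. brokerage — on the buyer under both terms; not part of either seller's price.
From FCA to CIF, the seller additionally bears: origin terminal, freight, insurance.
CIF price = 105283.09 + 716.88 + 4111.93 + 269.79 = 110381.69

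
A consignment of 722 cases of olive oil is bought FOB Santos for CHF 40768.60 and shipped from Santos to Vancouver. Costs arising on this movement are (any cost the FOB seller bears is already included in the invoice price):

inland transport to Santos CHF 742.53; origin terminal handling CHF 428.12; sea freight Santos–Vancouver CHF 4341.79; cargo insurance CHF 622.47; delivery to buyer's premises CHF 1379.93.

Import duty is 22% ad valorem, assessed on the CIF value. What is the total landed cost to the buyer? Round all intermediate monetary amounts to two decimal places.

Total landed cost: CHF 57174.02

FOB: the seller bears costs until goods are on board at the origin port; the buyer bears freight, insurance and all costs thereafter.
Already in the invoice (seller's account under FOB): inland to port, origin terminal — exclude.
CIF value = FOB price + freight + insurance = 40768.60 + 4341.79 + 622.47 = 45732.86
Import duty = 45732.86 × 22% = 10061.23
Buyer bears: freight 4341.79 + insurance 622.47 + delivery 1379.93 + duty 10061.23 = 16405.42
Landed cost = invoice 40768.60 + 16405.42 = 57174.02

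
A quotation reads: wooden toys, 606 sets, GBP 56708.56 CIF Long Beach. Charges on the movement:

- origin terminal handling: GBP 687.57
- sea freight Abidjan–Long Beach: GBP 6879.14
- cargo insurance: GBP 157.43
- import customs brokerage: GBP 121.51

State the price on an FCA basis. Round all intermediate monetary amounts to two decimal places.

FCA price: GBP 48984.42

Not relevant to the conversion: brokerage — on the buyer under both terms; not part of either seller's price.
From CIF to FCA, the seller no longer bears: origin terminal, freight, insurance.
FCA price = 56708.56 − 687.57 − 6879.14 − 157.43 = 48984.42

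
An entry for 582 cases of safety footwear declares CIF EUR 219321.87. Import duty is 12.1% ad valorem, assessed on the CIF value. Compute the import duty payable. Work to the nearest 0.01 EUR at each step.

Import duty = 219321.87 × 12.1% = 26537.95

Import duty: EUR 26537.95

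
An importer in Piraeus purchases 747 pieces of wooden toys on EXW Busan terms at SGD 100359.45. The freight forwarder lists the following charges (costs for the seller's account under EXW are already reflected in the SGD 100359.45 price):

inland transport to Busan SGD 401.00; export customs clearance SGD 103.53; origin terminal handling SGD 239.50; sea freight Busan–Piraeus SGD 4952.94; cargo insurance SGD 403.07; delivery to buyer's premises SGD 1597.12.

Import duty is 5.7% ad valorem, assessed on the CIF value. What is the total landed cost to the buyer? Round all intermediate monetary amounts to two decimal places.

EXW: the seller makes goods available at their premises; the buyer bears all onward costs.
CIF value = EXW price + inland to port + export clearance + origin terminal + freight + insurance = 100359.45 + 401.00 + 103.53 + 239.50 + 4952.94 + 403.07 = 106459.49
Import duty = 106459.49 × 5.7% = 6068.19
Buyer bears: inland to port 401.00 + export clearance 103.53 + origin terminal 239.50 + freight 4952.94 + insurance 403.07 + delivery 1597.12 + duty 6068.19 = 13765.35
Landed cost = invoice 100359.45 + 13765.35 = 114124.80

Total landed cost: SGD 114124.80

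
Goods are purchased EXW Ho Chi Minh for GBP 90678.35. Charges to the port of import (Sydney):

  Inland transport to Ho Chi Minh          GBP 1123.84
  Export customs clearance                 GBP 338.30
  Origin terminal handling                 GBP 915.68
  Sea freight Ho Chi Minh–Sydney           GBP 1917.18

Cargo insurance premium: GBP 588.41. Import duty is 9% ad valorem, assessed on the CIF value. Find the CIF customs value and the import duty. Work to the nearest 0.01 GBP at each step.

CIF = EXW price + pre-shipment costs + freight + insurance
CIF = 90678.35 + 1123.84 + 338.30 + 915.68 + 1917.18 + 588.41 = 95561.76
Import duty = 95561.76 × 9% = 8600.56

CIF value: GBP 95561.76; import duty: GBP 8600.56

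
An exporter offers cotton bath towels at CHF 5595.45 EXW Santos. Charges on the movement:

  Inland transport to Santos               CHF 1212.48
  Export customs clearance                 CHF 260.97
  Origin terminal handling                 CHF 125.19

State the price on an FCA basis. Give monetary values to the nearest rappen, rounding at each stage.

FCA price: CHF 7068.90

Not relevant to the conversion: origin terminal — on the buyer under both terms; not part of either seller's price.
From EXW to FCA, the seller additionally bears: inland to port, export clearance.
FCA price = 5595.45 + 1212.48 + 260.97 = 7068.90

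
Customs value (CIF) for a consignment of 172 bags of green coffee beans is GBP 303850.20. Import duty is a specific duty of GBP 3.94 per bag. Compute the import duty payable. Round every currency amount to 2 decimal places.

Import duty = 172 × 3.94 = 677.68

Import duty: GBP 677.68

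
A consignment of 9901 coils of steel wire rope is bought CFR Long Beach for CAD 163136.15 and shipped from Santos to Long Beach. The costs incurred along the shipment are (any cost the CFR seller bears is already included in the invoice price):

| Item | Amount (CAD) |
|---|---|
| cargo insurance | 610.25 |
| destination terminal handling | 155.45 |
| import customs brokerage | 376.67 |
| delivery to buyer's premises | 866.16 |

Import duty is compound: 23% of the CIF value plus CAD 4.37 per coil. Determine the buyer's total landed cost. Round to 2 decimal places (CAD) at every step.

Total landed cost: CAD 246073.72

CFR: the seller pays costs through ocean freight to the destination port, but not insurance.
CIF value = CFR price + insurance = 163136.15 + 610.25 = 163746.40
Ad valorem component: 163746.40 × 23% = 37661.67
Specific component: 9901 × 4.37 = 43267.37
Import duty = 37661.67 + 43267.37 = 80929.04
Buyer bears: insurance 610.25 + destination terminal 155.45 + brokerage 376.67 + delivery 866.16 + duty 80929.04 = 82937.57
Landed cost = invoice 163136.15 + 82937.57 = 246073.72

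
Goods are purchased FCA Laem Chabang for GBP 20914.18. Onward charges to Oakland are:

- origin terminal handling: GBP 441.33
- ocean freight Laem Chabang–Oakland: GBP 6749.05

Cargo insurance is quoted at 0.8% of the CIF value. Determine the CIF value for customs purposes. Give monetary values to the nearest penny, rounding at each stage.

CIF value: GBP 28331.21

Let C be the CIF value. C = FCA price + pre-shipment costs + freight + 0.8% × C
C − 0.8% × C = 20914.18 + 441.33 + 6749.05
0.992 × C = 28104.56
C = 28104.56 / 0.992 = 28331.21
Insurance premium = 0.8% × 28331.21 = 226.65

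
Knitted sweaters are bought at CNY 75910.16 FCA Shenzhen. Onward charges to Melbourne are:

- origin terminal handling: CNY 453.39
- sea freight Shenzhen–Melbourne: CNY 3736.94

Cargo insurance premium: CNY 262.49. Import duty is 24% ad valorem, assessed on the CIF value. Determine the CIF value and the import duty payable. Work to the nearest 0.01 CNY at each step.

CIF value: CNY 80362.98; import duty: CNY 19287.12

CIF = FCA price + pre-shipment costs + freight + insurance
CIF = 75910.16 + 453.39 + 3736.94 + 262.49 = 80362.98
Import duty = 80362.98 × 24% = 19287.12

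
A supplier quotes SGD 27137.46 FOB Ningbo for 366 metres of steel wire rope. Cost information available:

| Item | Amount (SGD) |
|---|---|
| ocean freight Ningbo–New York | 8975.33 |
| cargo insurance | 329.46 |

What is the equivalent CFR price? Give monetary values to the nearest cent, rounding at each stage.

CFR price: SGD 36112.79

Not relevant to the conversion: insurance — on the buyer under both terms; not part of either seller's price.
From FOB to CFR, the seller additionally bears: freight.
CFR price = 27137.46 + 8975.33 = 36112.79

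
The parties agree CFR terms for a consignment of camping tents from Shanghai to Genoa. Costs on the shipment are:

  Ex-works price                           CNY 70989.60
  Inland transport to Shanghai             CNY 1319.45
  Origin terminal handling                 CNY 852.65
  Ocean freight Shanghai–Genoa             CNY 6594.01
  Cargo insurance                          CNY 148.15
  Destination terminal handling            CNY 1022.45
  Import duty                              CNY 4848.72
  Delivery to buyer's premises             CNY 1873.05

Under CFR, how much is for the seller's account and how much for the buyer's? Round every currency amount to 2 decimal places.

CFR: the seller pays costs through ocean freight to the destination port, but not insurance.
Seller's account: goods 70989.60 + inland to port 1319.45 + origin terminal 852.65 + freight 6594.01 = 79755.71
Buyer's account: insurance 148.15 + destination terminal 1022.45 + duty 4848.72 + delivery 1873.05 = 7892.37

Seller: CNY 79755.71; buyer: CNY 7892.37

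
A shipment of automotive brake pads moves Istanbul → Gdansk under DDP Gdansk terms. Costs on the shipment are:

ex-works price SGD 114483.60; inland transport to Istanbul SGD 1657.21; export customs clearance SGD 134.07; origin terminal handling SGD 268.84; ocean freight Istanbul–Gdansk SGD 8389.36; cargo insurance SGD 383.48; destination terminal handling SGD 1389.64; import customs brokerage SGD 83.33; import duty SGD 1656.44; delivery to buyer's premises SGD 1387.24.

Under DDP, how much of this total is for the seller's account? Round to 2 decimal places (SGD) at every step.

Seller's account: SGD 129833.21

DDP: the seller bears all costs including import duty.
Seller's account: goods 114483.60 + inland to port 1657.21 + export clearance 134.07 + origin terminal 268.84 + freight 8389.36 + insurance 383.48 + destination terminal 1389.64 + brokerage 83.33 + duty 1656.44 + delivery 1387.24 = 129833.21
Buyer's account: 0.00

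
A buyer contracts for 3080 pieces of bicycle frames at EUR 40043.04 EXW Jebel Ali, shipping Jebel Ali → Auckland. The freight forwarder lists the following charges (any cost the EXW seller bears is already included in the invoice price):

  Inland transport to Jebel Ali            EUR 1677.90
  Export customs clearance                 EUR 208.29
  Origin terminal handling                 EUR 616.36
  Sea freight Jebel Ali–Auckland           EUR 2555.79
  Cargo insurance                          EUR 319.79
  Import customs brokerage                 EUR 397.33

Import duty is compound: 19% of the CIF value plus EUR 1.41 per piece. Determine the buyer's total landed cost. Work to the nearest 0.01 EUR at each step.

EXW: the seller makes goods available at their premises; the buyer bears all onward costs.
CIF value = EXW price + inland to port + export clearance + origin terminal + freight + insurance = 40043.04 + 1677.90 + 208.29 + 616.36 + 2555.79 + 319.79 = 45421.17
Ad valorem component: 45421.17 × 19% = 8630.02
Specific component: 3080 × 1.41 = 4342.80
Import duty = 8630.02 + 4342.80 = 12972.82
Buyer bears: inland to port 1677.90 + export clearance 208.29 + origin terminal 616.36 + freight 2555.79 + insurance 319.79 + brokerage 397.33 + duty 12972.82 = 18748.28
Landed cost = invoice 40043.04 + 18748.28 = 58791.32

Total landed cost: EUR 58791.32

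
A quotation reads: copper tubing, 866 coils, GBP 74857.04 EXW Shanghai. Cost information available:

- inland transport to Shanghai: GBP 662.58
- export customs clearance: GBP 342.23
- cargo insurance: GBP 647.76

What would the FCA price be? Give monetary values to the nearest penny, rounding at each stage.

Not relevant to the conversion: insurance — on the buyer under both terms; not part of either seller's price.
From EXW to FCA, the seller additionally bears: inland to port, export clearance.
FCA price = 74857.04 + 662.58 + 342.23 = 75861.85

FCA price: GBP 75861.85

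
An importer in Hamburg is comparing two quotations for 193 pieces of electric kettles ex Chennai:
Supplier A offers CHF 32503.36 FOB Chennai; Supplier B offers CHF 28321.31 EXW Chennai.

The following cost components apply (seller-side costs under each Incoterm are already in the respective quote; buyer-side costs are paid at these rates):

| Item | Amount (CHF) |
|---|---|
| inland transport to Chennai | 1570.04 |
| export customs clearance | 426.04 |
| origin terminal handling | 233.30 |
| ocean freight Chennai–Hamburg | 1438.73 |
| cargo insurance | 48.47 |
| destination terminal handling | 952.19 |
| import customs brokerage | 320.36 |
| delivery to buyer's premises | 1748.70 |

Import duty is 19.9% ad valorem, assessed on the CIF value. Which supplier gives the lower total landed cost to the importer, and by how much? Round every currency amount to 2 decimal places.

Supplier A (FOB):
CIF value = FOB price + freight + insurance = 32503.36 + 1438.73 + 48.47 = 33990.56
Import duty = 33990.56 × 19.9% = 6764.12
Buyer bears (A): 1438.73 + 48.47 + 952.19 + 320.36 + 1748.70 = 4508.45
Landed cost (A) = invoice 32503.36 + 4508.45 + duty 6764.12 = 43775.93
Supplier B (EXW):
CIF value = EXW price + inland to port + export clearance + origin terminal + freight + insurance = 28321.31 + 1570.04 + 426.04 + 233.30 + 1438.73 + 48.47 = 32037.89
Import duty = 32037.89 × 19.9% = 6375.54
Buyer bears (B): 1570.04 + 426.04 + 233.30 + 1438.73 + 48.47 + 952.19 + 320.36 + 1748.70 = 6737.83
Landed cost (B) = invoice 28321.31 + 6737.83 + duty 6375.54 = 41434.68
Difference = |43775.93 − 41434.68| = 2341.25

Supplier B is cheaper by CHF 2341.25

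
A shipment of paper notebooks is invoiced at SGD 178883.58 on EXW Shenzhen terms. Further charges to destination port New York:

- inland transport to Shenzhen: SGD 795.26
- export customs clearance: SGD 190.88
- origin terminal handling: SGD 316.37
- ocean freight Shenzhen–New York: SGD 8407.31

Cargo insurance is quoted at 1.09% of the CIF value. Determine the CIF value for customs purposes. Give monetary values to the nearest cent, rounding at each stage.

Let C be the CIF value. C = EXW price + pre-shipment costs + freight + 1.09% × C
C − 1.09% × C = 178883.58 + 795.26 + 190.88 + 316.37 + 8407.31
0.9891 × C = 188593.40
C = 188593.40 / 0.9891 = 190671.72
Insurance premium = 1.09% × 190671.72 = 2078.32

CIF value: SGD 190671.72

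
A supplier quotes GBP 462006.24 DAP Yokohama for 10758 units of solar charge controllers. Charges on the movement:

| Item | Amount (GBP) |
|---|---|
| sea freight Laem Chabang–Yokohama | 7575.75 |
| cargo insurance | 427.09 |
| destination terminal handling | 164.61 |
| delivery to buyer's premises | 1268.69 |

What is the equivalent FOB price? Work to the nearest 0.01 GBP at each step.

FOB price: GBP 452570.10

From DAP to FOB, the seller no longer bears: freight, insurance, destination terminal, delivery.
FOB price = 462006.24 − 7575.75 − 427.09 − 164.61 − 1268.69 = 452570.10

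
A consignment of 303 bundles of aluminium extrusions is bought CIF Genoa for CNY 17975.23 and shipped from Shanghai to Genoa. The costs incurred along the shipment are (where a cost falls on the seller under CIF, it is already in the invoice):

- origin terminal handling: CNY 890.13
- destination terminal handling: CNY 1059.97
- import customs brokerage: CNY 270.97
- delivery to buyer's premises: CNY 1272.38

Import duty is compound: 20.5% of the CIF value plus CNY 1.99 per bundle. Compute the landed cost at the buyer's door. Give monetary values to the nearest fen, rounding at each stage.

CIF: the seller pays costs through ocean freight and marine insurance to the destination port.
Already in the invoice (seller's account under CIF): origin terminal — exclude.
The CIF price already equals the CIF value: 17975.23
Ad valorem component: 17975.23 × 20.5% = 3684.92
Specific component: 303 × 1.99 = 602.97
Import duty = 3684.92 + 602.97 = 4287.89
Buyer bears: destination terminal 1059.97 + brokerage 270.97 + delivery 1272.38 + duty 4287.89 = 6891.21
Landed cost = invoice 17975.23 + 6891.21 = 24866.44

Total landed cost: CNY 24866.44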